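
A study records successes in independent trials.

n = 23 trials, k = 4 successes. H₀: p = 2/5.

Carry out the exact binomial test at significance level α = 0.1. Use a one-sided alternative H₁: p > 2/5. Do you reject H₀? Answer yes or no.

Exact binomial: n=23, k=4, p₀=2/5=0.4000
P(X≥4) from Σ C(n,i)·p₀^i·(1−p₀)^(n−i)
p-value (one-sided, H₁ greater) = 0.99484
At α=0.1: p ≥ α → fail to reject H₀

reject H₀: no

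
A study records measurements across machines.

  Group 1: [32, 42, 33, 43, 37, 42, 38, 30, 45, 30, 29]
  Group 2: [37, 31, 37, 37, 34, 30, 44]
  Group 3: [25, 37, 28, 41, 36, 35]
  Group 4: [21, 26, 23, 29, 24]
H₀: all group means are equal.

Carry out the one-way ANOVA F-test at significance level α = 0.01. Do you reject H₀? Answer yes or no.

Group means [36.45, 35.71, 33.67, 24.60], grand mean 33.655
SSB = Σnᵢ(x̄ᵢ−x̄)² = 525.863; SSW = ΣΣ(x−x̄ᵢ)² = 698.689
MSB = 525.863/3 = 175.2875; MSW = 698.689/25 = 27.9476
F = MSB/MSW = 6.2720
df = (3, 25)
p-value (upper-tail) = 0.00253
At α=0.01: p < α → reject H₀

reject H₀: yes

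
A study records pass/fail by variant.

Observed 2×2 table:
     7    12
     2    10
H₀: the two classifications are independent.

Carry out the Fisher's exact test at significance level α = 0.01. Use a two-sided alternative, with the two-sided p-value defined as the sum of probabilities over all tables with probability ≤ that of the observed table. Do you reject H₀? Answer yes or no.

Margins: r₁=19, r₂=12, c₁=9, c₂=22, n=31
p_obs = C(19,7)·C(12,2)/C(31,9); sum pmf over tables with pmf ≤ p_obs
p-value (two-sided) = 0.41841
At α=0.01: p ≥ α → fail to reject H₀

reject H₀: no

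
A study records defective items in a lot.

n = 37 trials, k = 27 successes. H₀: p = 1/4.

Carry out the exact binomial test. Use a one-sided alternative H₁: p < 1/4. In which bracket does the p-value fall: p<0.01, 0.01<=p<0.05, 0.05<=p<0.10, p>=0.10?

p-value bracket: p>=0.10

Exact binomial: n=37, k=27, p₀=1/4=0.2500
P(X≤27) from Σ C(n,i)·p₀^i·(1−p₀)^(n−i)
p-value (one-sided, H₁ less) = 1.00000
→ bracket: p>=0.10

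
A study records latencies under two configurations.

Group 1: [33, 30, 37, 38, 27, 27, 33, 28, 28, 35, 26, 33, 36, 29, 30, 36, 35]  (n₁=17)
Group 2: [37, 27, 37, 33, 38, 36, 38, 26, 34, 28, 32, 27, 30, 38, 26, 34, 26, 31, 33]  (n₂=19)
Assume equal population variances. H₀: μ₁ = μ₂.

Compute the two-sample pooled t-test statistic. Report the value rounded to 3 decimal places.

x̄₁=31.824, s₁=3.941, n₁=17
x̄₂=32.158, s₂=4.488, n₂=19
s_p² = [16·3.941² + 18·4.488²]/34 = 17.9705
SE = √(s_p²·(1/17+1/19)) = 1.4152
t = (31.824−32.158)/1.4152 = -0.2363
df = 34

test statistic = -0.236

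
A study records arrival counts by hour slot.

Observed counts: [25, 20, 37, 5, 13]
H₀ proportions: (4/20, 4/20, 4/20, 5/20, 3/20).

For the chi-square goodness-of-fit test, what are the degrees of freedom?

degrees of freedom = 4

df = k − 1 = 5 − 1 = 4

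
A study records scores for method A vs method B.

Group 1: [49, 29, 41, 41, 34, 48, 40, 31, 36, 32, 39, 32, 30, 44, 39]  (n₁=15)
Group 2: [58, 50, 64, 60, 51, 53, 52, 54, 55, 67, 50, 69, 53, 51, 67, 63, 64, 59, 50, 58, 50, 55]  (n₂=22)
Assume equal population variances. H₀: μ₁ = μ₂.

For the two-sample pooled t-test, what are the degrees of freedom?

df = n₁ + n₂ − 2 = 15 + 22 − 2 = 35

degrees of freedom = 35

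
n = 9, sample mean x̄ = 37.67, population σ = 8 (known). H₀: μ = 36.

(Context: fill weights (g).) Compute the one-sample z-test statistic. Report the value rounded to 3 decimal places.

SE = σ/√n = 8/√9 = 2.6667
z = (x̄−μ₀)/SE = (37.67−36)/2.6667 = 0.6263

test statistic = 0.626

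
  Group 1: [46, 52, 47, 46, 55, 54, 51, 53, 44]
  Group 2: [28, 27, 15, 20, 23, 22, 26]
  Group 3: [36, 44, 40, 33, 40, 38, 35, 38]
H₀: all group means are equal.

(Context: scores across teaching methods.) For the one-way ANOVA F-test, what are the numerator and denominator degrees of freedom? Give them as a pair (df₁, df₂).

degrees of freedom = [2, 21]

k = 3 groups, N = 24 total
df = (k−1, N−k) = (3−1, 24−3) = (2, 21)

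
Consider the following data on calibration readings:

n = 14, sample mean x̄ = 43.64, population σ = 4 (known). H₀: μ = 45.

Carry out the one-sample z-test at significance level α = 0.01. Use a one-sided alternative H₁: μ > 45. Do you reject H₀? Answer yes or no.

reject H₀: no

SE = σ/√n = 4/√14 = 1.0690
z = (x̄−μ₀)/SE = (43.64−45)/1.0690 = -1.2722
p-value (one-sided, H₁ greater) = 0.89834
At α=0.01: p ≥ α → fail to reject H₀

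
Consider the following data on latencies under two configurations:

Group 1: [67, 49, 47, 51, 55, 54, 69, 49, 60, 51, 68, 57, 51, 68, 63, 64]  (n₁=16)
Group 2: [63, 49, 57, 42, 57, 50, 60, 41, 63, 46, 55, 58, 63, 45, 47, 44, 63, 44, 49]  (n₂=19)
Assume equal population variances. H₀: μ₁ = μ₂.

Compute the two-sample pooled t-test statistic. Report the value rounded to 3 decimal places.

test statistic = 1.973

x̄₁=57.688, s₁=7.838, n₁=16
x̄₂=52.421, s₂=7.890, n₂=19
s_p² = [15·7.838² + 18·7.890²]/33 = 61.8809
SE = √(s_p²·(1/16+1/19)) = 2.6692
t = (57.688−52.421)/2.6692 = 1.9731
df = 33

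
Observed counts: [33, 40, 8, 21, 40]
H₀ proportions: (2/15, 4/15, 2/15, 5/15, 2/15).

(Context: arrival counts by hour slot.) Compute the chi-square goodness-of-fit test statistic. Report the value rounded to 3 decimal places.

test statistic = 54.975

n = 142; E_i = n·p_i = [18.93, 37.87, 18.93, 47.33, 18.93]
χ² = (33−18.93)²/18.93 + (40−37.87)²/37.87 + (8−18.93)²/18.93 + (21−47.33)²/47.33 + (40−18.93)²/18.93 = 54.9754
df = 4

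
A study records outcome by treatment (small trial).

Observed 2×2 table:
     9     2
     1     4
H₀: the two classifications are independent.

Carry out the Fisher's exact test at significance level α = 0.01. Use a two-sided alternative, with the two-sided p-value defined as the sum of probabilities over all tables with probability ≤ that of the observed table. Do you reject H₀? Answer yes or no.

reject H₀: no

Margins: r₁=11, r₂=5, c₁=10, c₂=6, n=16
p_obs = C(11,9)·C(5,1)/C(16,10); sum pmf over tables with pmf ≤ p_obs
p-value (two-sided) = 0.03571
At α=0.01: p ≥ α → fail to reject H₀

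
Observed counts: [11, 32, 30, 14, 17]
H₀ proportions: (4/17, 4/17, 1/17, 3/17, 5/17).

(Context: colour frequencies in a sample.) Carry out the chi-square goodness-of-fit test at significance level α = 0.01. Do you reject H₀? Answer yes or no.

n = 104; E_i = n·p_i = [24.47, 24.47, 6.12, 18.35, 30.59]
χ² = (11−24.47)²/24.47 + (32−24.47)²/24.47 + (30−6.12)²/6.12 + (14−18.35)²/18.35 + (17−30.59)²/30.59 = 110.0338
df = 4
p-value (upper-tail) = 0.00000
At α=0.01: p < α → reject H₀

reject H₀: yes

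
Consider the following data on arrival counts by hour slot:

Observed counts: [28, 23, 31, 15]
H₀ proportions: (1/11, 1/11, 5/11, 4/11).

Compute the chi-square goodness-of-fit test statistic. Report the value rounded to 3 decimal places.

n = 97; E_i = n·p_i = [8.82, 8.82, 44.09, 35.27]
χ² = (28−8.82)²/8.82 + (23−8.82)²/8.82 + (31−44.09)²/44.09 + (15−35.27)²/35.27 = 80.0716
df = 3

test statistic = 80.072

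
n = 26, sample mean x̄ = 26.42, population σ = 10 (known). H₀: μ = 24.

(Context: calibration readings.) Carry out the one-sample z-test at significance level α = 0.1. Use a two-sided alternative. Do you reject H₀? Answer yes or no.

reject H₀: no

SE = σ/√n = 10/√26 = 1.9612
z = (x̄−μ₀)/SE = (26.42−24)/1.9612 = 1.2340
p-value (two-sided) = 0.21722
At α=0.1: p ≥ α → fail to reject H₀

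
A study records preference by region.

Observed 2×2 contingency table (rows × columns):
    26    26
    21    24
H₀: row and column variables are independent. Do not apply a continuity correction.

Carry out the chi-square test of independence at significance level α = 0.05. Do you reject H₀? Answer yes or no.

reject H₀: no

Row totals [52, 45], col totals [47, 50], n=97
χ² = (26−25.20)²/25.20 + (26−26.80)²/26.80 + (21−21.80)²/21.80 + (24−23.20)²/23.20 = 0.1073
df = 1
p-value (upper-tail) = 0.74322
At α=0.05: p ≥ α → fail to reject H₀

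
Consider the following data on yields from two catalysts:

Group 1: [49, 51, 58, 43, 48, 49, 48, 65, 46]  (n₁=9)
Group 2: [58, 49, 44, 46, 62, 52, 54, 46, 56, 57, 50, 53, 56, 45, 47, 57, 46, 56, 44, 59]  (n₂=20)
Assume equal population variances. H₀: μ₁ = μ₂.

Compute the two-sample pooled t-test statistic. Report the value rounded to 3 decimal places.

test statistic = -0.446

x̄₁=50.778, s₁=6.704, n₁=9
x̄₂=51.850, s₂=5.669, n₂=20
s_p² = [8·6.704² + 19·5.669²]/27 = 35.9298
SE = √(s_p²·(1/9+1/20)) = 2.4060
t = (50.778−51.850)/2.4060 = -0.4457
df = 27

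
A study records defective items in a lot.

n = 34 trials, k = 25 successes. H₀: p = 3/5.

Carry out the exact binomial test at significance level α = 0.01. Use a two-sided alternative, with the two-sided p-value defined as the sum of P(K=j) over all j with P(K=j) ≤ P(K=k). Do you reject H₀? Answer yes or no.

reject H₀: no

Exact binomial: n=34, k=25, p₀=3/5=0.6000
P(X=j) = C(n,j)·p₀^j·(1−p₀)^(n−j); p = Σ P(X=j) over j with P(X=j) ≤ P(X=25)
p-value (two-sided) = 0.11760
At α=0.01: p ≥ α → fail to reject H₀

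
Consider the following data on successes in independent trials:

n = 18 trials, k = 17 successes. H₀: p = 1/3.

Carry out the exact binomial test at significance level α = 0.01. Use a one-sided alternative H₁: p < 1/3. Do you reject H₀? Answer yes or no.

reject H₀: no

Exact binomial: n=18, k=17, p₀=1/3=0.3333
P(X≤17) from Σ C(n,i)·p₀^i·(1−p₀)^(n−i)
p-value (one-sided, H₁ less) = 1.00000
At α=0.01: p ≥ α → fail to reject H₀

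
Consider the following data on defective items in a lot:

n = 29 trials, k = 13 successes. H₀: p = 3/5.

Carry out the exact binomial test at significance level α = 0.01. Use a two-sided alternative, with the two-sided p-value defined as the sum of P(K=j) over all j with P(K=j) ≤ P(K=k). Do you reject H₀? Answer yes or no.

Exact binomial: n=29, k=13, p₀=3/5=0.6000
P(X=j) = C(n,j)·p₀^j·(1−p₀)^(n−j); p = Σ P(X=j) over j with P(X=j) ≤ P(X=13)
p-value (two-sided) = 0.12794
At α=0.01: p ≥ α → fail to reject H₀

reject H₀: no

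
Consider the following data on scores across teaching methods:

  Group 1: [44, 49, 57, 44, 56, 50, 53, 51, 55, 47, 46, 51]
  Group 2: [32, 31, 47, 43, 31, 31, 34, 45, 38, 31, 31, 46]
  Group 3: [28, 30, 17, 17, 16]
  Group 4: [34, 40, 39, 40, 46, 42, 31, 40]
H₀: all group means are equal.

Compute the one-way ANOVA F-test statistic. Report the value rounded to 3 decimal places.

test statistic = 32.399

Group means [50.25, 36.67, 21.60, 39.00], grand mean 39.541
SSB = Σnᵢ(x̄ᵢ−x̄)² = 3087.073; SSW = ΣΣ(x−x̄ᵢ)² = 1048.117
MSB = 3087.073/3 = 1029.0242; MSW = 1048.117/33 = 31.7611
F = MSB/MSW = 32.3989
df = (3, 33)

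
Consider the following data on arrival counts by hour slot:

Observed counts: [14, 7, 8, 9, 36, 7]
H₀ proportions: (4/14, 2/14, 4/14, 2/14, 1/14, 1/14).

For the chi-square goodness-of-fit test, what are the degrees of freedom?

df = k − 1 = 6 − 1 = 5

degrees of freedom = 5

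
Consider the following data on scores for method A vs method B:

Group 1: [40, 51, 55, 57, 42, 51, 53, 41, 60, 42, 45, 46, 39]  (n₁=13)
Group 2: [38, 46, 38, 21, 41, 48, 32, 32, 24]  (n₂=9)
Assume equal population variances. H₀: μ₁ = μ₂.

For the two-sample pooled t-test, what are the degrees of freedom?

df = n₁ + n₂ − 2 = 13 + 9 − 2 = 20

degrees of freedom = 20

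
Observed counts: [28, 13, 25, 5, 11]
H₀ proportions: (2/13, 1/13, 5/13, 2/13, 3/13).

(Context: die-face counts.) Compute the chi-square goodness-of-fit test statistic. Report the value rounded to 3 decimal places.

n = 82; E_i = n·p_i = [12.62, 6.31, 31.54, 12.62, 18.92]
χ² = (28−12.62)²/12.62 + (13−6.31)²/6.31 + (25−31.54)²/31.54 + (5−12.62)²/12.62 + (11−18.92)²/18.92 = 35.1321
df = 4

test statistic = 35.132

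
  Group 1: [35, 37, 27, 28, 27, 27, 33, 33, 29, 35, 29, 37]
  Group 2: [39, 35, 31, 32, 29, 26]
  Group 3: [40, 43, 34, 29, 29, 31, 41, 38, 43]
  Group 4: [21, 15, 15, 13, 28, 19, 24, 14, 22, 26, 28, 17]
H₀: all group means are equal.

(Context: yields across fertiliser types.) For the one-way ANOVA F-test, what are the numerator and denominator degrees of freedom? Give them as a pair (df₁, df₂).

k = 4 groups, N = 39 total
df = (k−1, N−k) = (4−1, 39−4) = (3, 35)

degrees of freedom = [3, 35]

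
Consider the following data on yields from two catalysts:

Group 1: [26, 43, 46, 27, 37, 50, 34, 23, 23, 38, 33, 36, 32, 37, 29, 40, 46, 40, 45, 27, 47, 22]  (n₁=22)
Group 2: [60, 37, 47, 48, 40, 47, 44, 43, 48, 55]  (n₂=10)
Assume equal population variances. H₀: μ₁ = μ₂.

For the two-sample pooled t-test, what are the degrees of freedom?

degrees of freedom = 30

df = n₁ + n₂ − 2 = 22 + 10 − 2 = 30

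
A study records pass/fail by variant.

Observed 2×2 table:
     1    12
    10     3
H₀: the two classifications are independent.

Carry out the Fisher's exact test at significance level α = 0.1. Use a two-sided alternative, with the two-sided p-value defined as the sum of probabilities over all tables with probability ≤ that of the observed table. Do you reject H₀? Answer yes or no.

Margins: r₁=13, r₂=13, c₁=11, c₂=15, n=26
p_obs = C(13,1)·C(13,10)/C(26,11); sum pmf over tables with pmf ≤ p_obs
p-value (two-sided) = 0.00098
At α=0.1: p < α → reject H₀

reject H₀: yes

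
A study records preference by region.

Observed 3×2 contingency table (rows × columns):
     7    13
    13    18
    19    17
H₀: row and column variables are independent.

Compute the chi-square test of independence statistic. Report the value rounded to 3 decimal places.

test statistic = 1.806

Row totals [20, 31, 36], col totals [39, 48], n=87
χ² = (7−8.97)²/8.97 + (13−11.03)²/11.03 + (13−13.90)²/13.90 + (18−17.10)²/17.10 + (19−16.14)²/16.14 + (17−19.86)²/19.86 = 1.8059
df = 2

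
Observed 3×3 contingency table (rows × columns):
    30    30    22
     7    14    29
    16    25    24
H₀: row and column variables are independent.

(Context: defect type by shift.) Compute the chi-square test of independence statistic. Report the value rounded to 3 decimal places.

test statistic = 15.019

Row totals [82, 50, 65], col totals [53, 69, 75], n=197
χ² = (30−22.06)²/22.06 + (30−28.72)²/28.72 + (22−31.22)²/31.22 + (7−13.45)²/13.45 + (14−17.51)²/17.51 + (29−19.04)²/19.04 + (16−17.49)²/17.49 + (25−22.77)²/22.77 + (24−24.75)²/24.75 = 15.0192
df = 4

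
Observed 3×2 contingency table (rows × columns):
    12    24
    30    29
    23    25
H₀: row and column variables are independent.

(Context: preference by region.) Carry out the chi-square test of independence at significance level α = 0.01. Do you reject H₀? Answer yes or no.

reject H₀: no

Row totals [36, 59, 48], col totals [65, 78], n=143
χ² = (12−16.36)²/16.36 + (24−19.64)²/19.64 + (30−26.82)²/26.82 + (29−32.18)²/32.18 + (23−21.82)²/21.82 + (25−26.18)²/26.18 = 2.9428
df = 2
p-value (upper-tail) = 0.22961
At α=0.01: p ≥ α → fail to reject H₀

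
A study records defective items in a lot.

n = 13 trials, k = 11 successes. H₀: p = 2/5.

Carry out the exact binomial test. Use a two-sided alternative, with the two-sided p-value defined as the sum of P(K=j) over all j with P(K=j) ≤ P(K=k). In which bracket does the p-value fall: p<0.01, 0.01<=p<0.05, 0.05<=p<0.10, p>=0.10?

p-value bracket: p<0.01

Exact binomial: n=13, k=11, p₀=2/5=0.4000
P(X=j) = C(n,j)·p₀^j·(1−p₀)^(n−j); p = Σ P(X=j) over j with P(X=j) ≤ P(X=11)
p-value (two-sided) = 0.00132
→ bracket: p<0.01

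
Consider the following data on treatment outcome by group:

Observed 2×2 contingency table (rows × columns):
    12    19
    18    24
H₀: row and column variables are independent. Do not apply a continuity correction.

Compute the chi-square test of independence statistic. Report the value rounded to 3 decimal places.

Row totals [31, 42], col totals [30, 43], n=73
χ² = (12−12.74)²/12.74 + (19−18.26)²/18.26 + (18−17.26)²/17.26 + (24−24.74)²/24.74 = 0.1267
df = 1

test statistic = 0.127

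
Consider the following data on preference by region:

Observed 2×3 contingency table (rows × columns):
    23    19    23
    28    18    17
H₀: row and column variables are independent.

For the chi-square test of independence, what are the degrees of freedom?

degrees of freedom = 2

df = (r−1)(c−1) = (2−1)·(3−1) = 2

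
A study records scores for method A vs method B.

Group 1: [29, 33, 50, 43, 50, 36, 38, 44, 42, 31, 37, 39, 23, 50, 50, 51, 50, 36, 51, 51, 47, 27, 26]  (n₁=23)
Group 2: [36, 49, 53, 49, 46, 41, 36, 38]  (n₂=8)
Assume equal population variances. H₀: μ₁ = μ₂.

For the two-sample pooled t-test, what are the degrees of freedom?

degrees of freedom = 29

df = n₁ + n₂ − 2 = 23 + 8 − 2 = 29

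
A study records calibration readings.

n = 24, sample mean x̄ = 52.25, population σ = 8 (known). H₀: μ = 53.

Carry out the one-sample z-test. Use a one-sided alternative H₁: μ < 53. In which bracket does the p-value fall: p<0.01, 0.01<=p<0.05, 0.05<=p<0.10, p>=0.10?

p-value bracket: p>=0.10

SE = σ/√n = 8/√24 = 1.6330
z = (x̄−μ₀)/SE = (52.25−53)/1.6330 = -0.4593
p-value (one-sided, H₁ less) = 0.32302
→ bracket: p>=0.10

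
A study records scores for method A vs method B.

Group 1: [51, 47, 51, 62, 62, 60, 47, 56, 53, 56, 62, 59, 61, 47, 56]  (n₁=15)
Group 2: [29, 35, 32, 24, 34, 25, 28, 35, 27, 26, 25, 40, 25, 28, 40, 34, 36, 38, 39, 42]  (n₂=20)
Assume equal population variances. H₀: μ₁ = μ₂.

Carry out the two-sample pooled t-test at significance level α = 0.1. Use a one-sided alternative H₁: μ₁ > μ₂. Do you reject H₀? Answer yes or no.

reject H₀: yes

x̄₁=55.333, s₁=5.690, n₁=15
x̄₂=32.100, s₂=5.929, n₂=20
s_p² = [14·5.690² + 19·5.929²]/33 = 33.9737
SE = √(s_p²·(1/15+1/20)) = 1.9909
t = (55.333−32.100)/1.9909 = 11.6699
df = 33
p-value (one-sided, H₁ greater) = 0.00000
At α=0.1: p < α → reject H₀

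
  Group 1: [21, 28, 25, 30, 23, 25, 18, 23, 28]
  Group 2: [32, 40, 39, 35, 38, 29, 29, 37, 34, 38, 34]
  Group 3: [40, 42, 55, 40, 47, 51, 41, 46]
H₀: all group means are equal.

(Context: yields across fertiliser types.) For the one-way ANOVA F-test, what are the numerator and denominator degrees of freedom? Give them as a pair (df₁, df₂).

k = 3 groups, N = 28 total
df = (k−1, N−k) = (3−1, 28−3) = (2, 25)

degrees of freedom = [2, 25]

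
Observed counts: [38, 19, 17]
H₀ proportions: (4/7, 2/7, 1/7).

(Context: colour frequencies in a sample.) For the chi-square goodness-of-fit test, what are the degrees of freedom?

degrees of freedom = 2

df = k − 1 = 3 − 1 = 2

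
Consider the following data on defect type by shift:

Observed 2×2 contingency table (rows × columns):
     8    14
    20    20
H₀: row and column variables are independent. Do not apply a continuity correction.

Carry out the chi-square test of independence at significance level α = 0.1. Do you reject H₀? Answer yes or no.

Row totals [22, 40], col totals [28, 34], n=62
χ² = (8−9.94)²/9.94 + (14−12.06)²/12.06 + (20−18.06)²/18.06 + (20−21.94)²/21.94 = 1.0657
df = 1
p-value (upper-tail) = 0.30192
At α=0.1: p ≥ α → fail to reject H₀

reject H₀: no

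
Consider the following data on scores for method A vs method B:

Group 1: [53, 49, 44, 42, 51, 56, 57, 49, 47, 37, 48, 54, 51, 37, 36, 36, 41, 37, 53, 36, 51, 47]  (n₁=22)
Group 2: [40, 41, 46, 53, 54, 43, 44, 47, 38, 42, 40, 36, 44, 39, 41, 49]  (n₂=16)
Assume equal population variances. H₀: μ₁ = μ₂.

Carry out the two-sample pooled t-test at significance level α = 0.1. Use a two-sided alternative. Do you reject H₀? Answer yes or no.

x̄₁=46.000, s₁=7.138, n₁=22
x̄₂=43.562, s₂=5.138, n₂=16
s_p² = [21·7.138² + 15·5.138²]/36 = 40.7205
SE = √(s_p²·(1/22+1/16)) = 2.0967
t = (46.000−43.562)/2.0967 = 1.1626
df = 36
p-value (two-sided) = 0.25265
At α=0.1: p ≥ α → fail to reject H₀

reject H₀: no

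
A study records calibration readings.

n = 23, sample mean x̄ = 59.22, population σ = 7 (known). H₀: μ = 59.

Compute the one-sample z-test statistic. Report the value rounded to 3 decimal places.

SE = σ/√n = 7/√23 = 1.4596
z = (x̄−μ₀)/SE = (59.22−59)/1.4596 = 0.1507

test statistic = 0.151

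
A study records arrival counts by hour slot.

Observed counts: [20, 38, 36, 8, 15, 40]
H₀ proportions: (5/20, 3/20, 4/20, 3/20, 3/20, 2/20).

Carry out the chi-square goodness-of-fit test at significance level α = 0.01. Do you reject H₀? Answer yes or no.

n = 157; E_i = n·p_i = [39.25, 23.55, 31.40, 23.55, 23.55, 15.70]
χ² = (20−39.25)²/39.25 + (38−23.55)²/23.55 + (36−31.40)²/31.40 + (8−23.55)²/23.55 + (15−23.55)²/23.55 + (40−15.70)²/15.70 = 69.9639
df = 5
p-value (upper-tail) = 0.00000
At α=0.01: p < α → reject H₀

reject H₀: yes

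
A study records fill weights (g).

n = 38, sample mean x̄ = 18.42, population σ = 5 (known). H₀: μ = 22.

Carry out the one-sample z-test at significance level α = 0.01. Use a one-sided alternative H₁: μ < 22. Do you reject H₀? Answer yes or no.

reject H₀: yes

SE = σ/√n = 5/√38 = 0.8111
z = (x̄−μ₀)/SE = (18.42−22)/0.8111 = -4.4137
p-value (one-sided, H₁ less) = 0.00001
At α=0.01: p < α → reject H₀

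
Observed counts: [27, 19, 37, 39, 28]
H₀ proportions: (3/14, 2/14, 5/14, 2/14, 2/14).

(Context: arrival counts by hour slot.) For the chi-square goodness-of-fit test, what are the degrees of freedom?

df = k − 1 = 5 − 1 = 4

degrees of freedom = 4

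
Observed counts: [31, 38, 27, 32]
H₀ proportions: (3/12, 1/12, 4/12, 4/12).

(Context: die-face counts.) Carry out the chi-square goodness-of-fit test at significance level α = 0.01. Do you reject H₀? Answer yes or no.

reject H₀: yes

n = 128; E_i = n·p_i = [32.00, 10.67, 42.67, 42.67]
χ² = (31−32.00)²/32.00 + (38−10.67)²/10.67 + (27−42.67)²/42.67 + (32−42.67)²/42.67 = 78.4922
df = 3
p-value (upper-tail) = 0.00000
At α=0.01: p < α → reject H₀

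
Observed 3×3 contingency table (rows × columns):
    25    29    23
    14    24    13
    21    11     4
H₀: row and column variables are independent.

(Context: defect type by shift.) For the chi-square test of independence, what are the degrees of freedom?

df = (r−1)(c−1) = (3−1)·(3−1) = 4

degrees of freedom = 4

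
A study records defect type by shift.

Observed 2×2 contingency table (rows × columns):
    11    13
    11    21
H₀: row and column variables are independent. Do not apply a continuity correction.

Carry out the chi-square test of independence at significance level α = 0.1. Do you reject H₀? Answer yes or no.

reject H₀: no

Row totals [24, 32], col totals [22, 34], n=56
χ² = (11−9.43)²/9.43 + (13−14.57)²/14.57 + (11−12.57)²/12.57 + (21−19.43)²/19.43 = 0.7549
df = 1
p-value (upper-tail) = 0.38493
At α=0.1: p ≥ α → fail to reject H₀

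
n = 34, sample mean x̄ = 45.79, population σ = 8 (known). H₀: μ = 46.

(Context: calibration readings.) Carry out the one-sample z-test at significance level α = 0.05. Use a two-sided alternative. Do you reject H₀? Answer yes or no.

reject H₀: no

SE = σ/√n = 8/√34 = 1.3720
z = (x̄−μ₀)/SE = (45.79−46)/1.3720 = -0.1531
p-value (two-sided) = 0.87835
At α=0.05: p ≥ α → fail to reject H₀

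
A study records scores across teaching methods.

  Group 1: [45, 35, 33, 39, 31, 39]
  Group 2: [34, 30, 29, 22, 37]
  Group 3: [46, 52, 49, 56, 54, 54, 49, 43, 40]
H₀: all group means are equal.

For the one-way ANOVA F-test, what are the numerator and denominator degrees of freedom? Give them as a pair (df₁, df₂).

degrees of freedom = [2, 17]

k = 3 groups, N = 20 total
df = (k−1, N−k) = (3−1, 20−3) = (2, 17)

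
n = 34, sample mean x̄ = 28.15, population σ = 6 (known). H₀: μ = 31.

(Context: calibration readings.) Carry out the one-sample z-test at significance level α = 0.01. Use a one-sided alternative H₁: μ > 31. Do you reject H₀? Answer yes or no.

reject H₀: no

SE = σ/√n = 6/√34 = 1.0290
z = (x̄−μ₀)/SE = (28.15−31)/1.0290 = -2.7697
p-value (one-sided, H₁ greater) = 0.99719
At α=0.01: p ≥ α → fail to reject H₀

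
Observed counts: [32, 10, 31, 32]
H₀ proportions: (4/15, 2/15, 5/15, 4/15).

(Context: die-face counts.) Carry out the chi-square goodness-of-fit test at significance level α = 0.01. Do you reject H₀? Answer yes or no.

reject H₀: no

n = 105; E_i = n·p_i = [28.00, 14.00, 35.00, 28.00]
χ² = (32−28.00)²/28.00 + (10−14.00)²/14.00 + (31−35.00)²/35.00 + (32−28.00)²/28.00 = 2.7429
df = 3
p-value (upper-tail) = 0.43299
At α=0.01: p ≥ α → fail to reject H₀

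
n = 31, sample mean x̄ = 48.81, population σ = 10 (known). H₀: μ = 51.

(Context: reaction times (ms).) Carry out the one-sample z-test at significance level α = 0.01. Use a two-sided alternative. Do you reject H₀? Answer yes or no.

SE = σ/√n = 10/√31 = 1.7961
z = (x̄−μ₀)/SE = (48.81−51)/1.7961 = -1.2193
p-value (two-sided) = 0.22272
At α=0.01: p ≥ α → fail to reject H₀

reject H₀: no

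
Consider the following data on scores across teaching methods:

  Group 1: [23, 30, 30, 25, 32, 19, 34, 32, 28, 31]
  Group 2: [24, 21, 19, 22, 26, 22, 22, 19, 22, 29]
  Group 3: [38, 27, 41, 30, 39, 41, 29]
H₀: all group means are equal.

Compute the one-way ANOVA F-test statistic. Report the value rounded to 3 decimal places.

test statistic = 15.123

Group means [28.40, 22.60, 35.00], grand mean 27.963
SSB = Σnᵢ(x̄ᵢ−x̄)² = 636.163; SSW = ΣΣ(x−x̄ᵢ)² = 504.800
MSB = 636.163/2 = 318.0815; MSW = 504.800/24 = 21.0333
F = MSB/MSW = 15.1227
df = (2, 24)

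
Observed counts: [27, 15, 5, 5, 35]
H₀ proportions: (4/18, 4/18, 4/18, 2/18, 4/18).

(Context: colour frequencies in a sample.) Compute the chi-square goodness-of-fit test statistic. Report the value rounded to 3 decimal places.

test statistic = 29.586

n = 87; E_i = n·p_i = [19.33, 19.33, 19.33, 9.67, 19.33]
χ² = (27−19.33)²/19.33 + (15−19.33)²/19.33 + (5−19.33)²/19.33 + (5−9.67)²/9.67 + (35−19.33)²/19.33 = 29.5862
df = 4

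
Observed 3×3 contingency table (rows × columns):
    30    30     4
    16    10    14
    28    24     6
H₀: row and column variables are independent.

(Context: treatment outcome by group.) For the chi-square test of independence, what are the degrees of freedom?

degrees of freedom = 4

df = (r−1)(c−1) = (3−1)·(3−1) = 4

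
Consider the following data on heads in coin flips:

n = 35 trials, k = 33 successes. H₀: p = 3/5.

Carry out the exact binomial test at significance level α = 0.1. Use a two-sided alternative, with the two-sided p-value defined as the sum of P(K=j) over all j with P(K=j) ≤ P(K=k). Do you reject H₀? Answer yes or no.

Exact binomial: n=35, k=33, p₀=3/5=0.6000
P(X=j) = C(n,j)·p₀^j·(1−p₀)^(n−j); p = Σ P(X=j) over j with P(X=j) ≤ P(X=33)
p-value (two-sided) = 0.00001
At α=0.1: p < α → reject H₀

reject H₀: yes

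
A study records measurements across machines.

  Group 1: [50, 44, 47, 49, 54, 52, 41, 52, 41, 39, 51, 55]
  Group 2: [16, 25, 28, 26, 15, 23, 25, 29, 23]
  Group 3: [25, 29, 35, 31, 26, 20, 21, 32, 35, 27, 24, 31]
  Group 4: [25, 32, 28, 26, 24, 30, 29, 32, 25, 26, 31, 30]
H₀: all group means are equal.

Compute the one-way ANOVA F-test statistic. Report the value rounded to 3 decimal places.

Group means [47.92, 23.33, 28.00, 28.17], grand mean 32.422
SSB = Σnᵢ(x̄ᵢ−x̄)² = 4076.394; SSW = ΣΣ(x−x̄ᵢ)² = 884.583
MSB = 4076.394/3 = 1358.7981; MSW = 884.583/41 = 21.5752
F = MSB/MSW = 62.9796
df = (3, 41)

test statistic = 62.980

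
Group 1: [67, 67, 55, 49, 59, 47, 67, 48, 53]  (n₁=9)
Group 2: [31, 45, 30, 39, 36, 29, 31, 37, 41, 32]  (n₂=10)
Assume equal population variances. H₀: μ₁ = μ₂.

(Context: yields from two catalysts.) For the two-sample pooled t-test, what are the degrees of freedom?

degrees of freedom = 17

df = n₁ + n₂ − 2 = 9 + 10 − 2 = 17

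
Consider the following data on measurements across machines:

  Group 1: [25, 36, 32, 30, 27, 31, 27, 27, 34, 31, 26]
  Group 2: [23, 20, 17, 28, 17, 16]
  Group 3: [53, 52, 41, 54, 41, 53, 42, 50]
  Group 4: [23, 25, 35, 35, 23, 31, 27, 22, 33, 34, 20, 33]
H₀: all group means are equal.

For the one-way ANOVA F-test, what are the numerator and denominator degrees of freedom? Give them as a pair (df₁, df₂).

k = 4 groups, N = 37 total
df = (k−1, N−k) = (4−1, 37−4) = (3, 33)

degrees of freedom = [3, 33]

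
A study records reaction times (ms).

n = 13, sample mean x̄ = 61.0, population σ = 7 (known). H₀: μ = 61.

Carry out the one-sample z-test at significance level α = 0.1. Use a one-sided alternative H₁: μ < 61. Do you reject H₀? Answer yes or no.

reject H₀: no

SE = σ/√n = 7/√13 = 1.9415
z = (x̄−μ₀)/SE = (61.0−61)/1.9415 = 0.0000
p-value (one-sided, H₁ less) = 0.50000
At α=0.1: p ≥ α → fail to reject H₀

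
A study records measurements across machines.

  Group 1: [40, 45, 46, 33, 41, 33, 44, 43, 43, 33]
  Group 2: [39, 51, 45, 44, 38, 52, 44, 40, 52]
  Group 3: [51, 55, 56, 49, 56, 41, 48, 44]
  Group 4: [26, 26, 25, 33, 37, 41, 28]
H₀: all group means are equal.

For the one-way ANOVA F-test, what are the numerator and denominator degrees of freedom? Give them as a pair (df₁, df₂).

k = 4 groups, N = 34 total
df = (k−1, N−k) = (4−1, 34−4) = (3, 30)

degrees of freedom = [3, 30]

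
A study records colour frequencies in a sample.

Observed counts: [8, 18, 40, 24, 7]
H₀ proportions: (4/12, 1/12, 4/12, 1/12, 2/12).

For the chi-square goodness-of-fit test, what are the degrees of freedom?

degrees of freedom = 4

df = k − 1 = 5 − 1 = 4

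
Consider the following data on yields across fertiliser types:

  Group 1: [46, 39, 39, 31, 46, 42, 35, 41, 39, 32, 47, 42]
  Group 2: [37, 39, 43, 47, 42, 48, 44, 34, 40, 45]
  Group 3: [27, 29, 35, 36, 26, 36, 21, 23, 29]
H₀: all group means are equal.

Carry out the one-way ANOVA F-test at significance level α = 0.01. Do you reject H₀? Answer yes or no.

reject H₀: yes

Group means [39.92, 41.90, 29.11], grand mean 37.419
SSB = Σnᵢ(x̄ᵢ−x̄)² = 896.843; SSW = ΣΣ(x−x̄ᵢ)² = 726.706
MSB = 896.843/2 = 448.4214; MSW = 726.706/28 = 25.9538
F = MSB/MSW = 17.2777
df = (2, 28)
p-value (upper-tail) = 0.00001
At α=0.01: p < α → reject H₀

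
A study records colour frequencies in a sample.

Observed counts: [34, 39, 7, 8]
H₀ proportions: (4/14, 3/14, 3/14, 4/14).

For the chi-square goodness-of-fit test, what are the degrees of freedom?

degrees of freedom = 3

df = k − 1 = 4 − 1 = 3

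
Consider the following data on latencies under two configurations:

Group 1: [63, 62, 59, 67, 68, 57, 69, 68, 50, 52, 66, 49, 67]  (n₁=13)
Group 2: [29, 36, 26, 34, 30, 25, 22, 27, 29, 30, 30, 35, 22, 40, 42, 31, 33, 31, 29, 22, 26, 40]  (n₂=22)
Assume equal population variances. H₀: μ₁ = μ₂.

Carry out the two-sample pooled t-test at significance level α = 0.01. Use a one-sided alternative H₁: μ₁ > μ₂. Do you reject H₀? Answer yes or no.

reject H₀: yes

x̄₁=61.308, s₁=7.239, n₁=13
x̄₂=30.409, s₂=5.729, n₂=22
s_p² = [12·7.239² + 21·5.729²]/33 = 39.9420
SE = √(s_p²·(1/13+1/22)) = 2.2109
t = (61.308−30.409)/2.2109 = 13.9757
df = 33
p-value (one-sided, H₁ greater) = 0.00000
At α=0.01: p < α → reject H₀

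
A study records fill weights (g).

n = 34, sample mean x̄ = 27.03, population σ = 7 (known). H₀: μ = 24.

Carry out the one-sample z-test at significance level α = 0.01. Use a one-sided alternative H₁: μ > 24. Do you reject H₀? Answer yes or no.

SE = σ/√n = 7/√34 = 1.2005
z = (x̄−μ₀)/SE = (27.03−24)/1.2005 = 2.5240
p-value (one-sided, H₁ greater) = 0.00580
At α=0.01: p < α → reject H₀

reject H₀: yes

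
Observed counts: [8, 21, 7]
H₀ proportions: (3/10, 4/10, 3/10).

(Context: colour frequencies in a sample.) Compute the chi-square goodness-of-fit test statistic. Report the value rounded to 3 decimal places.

test statistic = 5.088

n = 36; E_i = n·p_i = [10.80, 14.40, 10.80]
χ² = (8−10.80)²/10.80 + (21−14.40)²/14.40 + (7−10.80)²/10.80 = 5.0880
df = 2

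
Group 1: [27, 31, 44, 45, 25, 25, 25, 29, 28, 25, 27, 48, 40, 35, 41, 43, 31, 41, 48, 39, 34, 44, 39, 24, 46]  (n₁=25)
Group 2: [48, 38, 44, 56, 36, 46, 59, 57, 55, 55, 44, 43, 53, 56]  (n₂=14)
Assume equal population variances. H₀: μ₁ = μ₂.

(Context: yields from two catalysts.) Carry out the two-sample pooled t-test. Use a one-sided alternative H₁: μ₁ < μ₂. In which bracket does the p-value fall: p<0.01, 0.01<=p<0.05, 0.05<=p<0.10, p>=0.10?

x̄₁=35.360, s₁=8.361, n₁=25
x̄₂=49.286, s₂=7.518, n₂=14
s_p² = [24·8.361² + 13·7.518²]/37 = 65.2059
SE = √(s_p²·(1/25+1/14)) = 2.6955
t = (35.360−49.286)/2.6955 = -5.1663
df = 37
p-value (one-sided, H₁ less) = 0.00000
→ bracket: p<0.01

p-value bracket: p<0.01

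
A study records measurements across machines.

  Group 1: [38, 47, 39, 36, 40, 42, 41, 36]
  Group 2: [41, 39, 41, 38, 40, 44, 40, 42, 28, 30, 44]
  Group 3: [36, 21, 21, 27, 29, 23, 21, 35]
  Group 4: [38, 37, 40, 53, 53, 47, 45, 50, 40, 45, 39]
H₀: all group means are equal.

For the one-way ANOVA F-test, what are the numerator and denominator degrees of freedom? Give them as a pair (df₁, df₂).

k = 4 groups, N = 38 total
df = (k−1, N−k) = (4−1, 38−4) = (3, 34)

degrees of freedom = [3, 34]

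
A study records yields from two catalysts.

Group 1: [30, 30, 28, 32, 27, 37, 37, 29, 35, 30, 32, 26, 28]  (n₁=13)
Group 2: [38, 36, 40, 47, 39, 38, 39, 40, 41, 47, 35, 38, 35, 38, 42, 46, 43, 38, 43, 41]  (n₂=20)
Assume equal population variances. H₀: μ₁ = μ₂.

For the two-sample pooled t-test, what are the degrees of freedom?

df = n₁ + n₂ − 2 = 13 + 20 − 2 = 31

degrees of freedom = 31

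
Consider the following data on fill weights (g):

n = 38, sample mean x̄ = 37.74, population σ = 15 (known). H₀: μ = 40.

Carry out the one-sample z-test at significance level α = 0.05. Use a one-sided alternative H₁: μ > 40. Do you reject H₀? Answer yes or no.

SE = σ/√n = 15/√38 = 2.4333
z = (x̄−μ₀)/SE = (37.74−40)/2.4333 = -0.9288
p-value (one-sided, H₁ greater) = 0.82350
At α=0.05: p ≥ α → fail to reject H₀

reject H₀: no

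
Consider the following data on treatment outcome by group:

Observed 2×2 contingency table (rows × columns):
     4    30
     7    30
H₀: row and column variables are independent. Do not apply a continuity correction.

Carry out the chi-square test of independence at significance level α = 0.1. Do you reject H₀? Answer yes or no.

Row totals [34, 37], col totals [11, 60], n=71
χ² = (4−5.27)²/5.27 + (30−28.73)²/28.73 + (7−5.73)²/5.73 + (30−31.27)²/31.27 = 0.6927
df = 1
p-value (upper-tail) = 0.40526
At α=0.1: p ≥ α → fail to reject H₀

reject H₀: no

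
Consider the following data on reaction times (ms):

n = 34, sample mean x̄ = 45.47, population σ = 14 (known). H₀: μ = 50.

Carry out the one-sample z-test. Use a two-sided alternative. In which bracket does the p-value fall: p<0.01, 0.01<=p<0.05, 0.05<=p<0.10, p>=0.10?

SE = σ/√n = 14/√34 = 2.4010
z = (x̄−μ₀)/SE = (45.47−50)/2.4010 = -1.8867
p-value (two-sided) = 0.05920
→ bracket: 0.05<=p<0.10

p-value bracket: 0.05<=p<0.10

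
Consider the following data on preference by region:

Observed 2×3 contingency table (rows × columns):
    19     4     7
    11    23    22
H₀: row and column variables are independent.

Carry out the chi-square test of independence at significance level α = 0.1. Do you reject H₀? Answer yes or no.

reject H₀: yes

Row totals [30, 56], col totals [30, 27, 29], n=86
χ² = (19−10.47)²/10.47 + (4−9.42)²/9.42 + (7−10.12)²/10.12 + (11−19.53)²/19.53 + (23−17.58)²/17.58 + (22−18.88)²/18.88 = 16.9512
df = 2
p-value (upper-tail) = 0.00021
At α=0.1: p < α → reject H₀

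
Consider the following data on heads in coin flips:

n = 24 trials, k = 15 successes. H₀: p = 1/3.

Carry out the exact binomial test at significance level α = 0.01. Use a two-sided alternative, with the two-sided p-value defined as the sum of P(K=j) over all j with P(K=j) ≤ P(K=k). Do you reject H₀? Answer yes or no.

reject H₀: yes

Exact binomial: n=24, k=15, p₀=1/3=0.3333
P(X=j) = C(n,j)·p₀^j·(1−p₀)^(n−j); p = Σ P(X=j) over j with P(X=j) ≤ P(X=15)
p-value (two-sided) = 0.00400
At α=0.01: p < α → reject H₀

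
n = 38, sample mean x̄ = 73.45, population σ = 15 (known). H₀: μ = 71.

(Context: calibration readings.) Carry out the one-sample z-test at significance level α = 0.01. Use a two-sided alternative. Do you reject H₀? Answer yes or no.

reject H₀: no

SE = σ/√n = 15/√38 = 2.4333
z = (x̄−μ₀)/SE = (73.45−71)/2.4333 = 1.0069
p-value (two-sided) = 0.31400
At α=0.01: p ≥ α → fail to reject H₀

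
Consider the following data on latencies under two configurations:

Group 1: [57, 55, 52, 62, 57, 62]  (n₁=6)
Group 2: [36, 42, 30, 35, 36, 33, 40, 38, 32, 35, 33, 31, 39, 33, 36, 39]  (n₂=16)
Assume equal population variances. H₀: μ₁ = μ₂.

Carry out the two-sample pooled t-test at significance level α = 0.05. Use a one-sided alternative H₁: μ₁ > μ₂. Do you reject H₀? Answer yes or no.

x̄₁=57.500, s₁=3.937, n₁=6
x̄₂=35.500, s₂=3.425, n₂=16
s_p² = [5·3.937² + 15·3.425²]/20 = 12.6750
SE = √(s_p²·(1/6+1/16)) = 1.7043
t = (57.500−35.500)/1.7043 = 12.9084
df = 20
p-value (one-sided, H₁ greater) = 0.00000
At α=0.05: p < α → reject H₀

reject H₀: yes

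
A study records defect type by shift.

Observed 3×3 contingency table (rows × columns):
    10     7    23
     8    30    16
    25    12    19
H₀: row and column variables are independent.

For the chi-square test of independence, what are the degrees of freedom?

df = (r−1)(c−1) = (3−1)·(3−1) = 4

degrees of freedom = 4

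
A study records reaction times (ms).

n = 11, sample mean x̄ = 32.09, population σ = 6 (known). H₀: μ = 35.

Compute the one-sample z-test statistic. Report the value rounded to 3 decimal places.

test statistic = -1.609

SE = σ/√n = 6/√11 = 1.8091
z = (x̄−μ₀)/SE = (32.09−35)/1.8091 = -1.6086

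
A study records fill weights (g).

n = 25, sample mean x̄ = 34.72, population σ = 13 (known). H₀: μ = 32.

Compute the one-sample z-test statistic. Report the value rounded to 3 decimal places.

test statistic = 1.046

SE = σ/√n = 13/√25 = 2.6000
z = (x̄−μ₀)/SE = (34.72−32)/2.6000 = 1.0462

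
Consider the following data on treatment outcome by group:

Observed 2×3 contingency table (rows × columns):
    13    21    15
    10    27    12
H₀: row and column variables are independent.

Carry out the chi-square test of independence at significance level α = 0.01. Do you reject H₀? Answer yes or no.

Row totals [49, 49], col totals [23, 48, 27], n=98
χ² = (13−11.50)²/11.50 + (21−24.00)²/24.00 + (15−13.50)²/13.50 + (10−11.50)²/11.50 + (27−24.00)²/24.00 + (12−13.50)²/13.50 = 1.4746
df = 2
p-value (upper-tail) = 0.47839
At α=0.01: p ≥ α → fail to reject H₀

reject H₀: no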